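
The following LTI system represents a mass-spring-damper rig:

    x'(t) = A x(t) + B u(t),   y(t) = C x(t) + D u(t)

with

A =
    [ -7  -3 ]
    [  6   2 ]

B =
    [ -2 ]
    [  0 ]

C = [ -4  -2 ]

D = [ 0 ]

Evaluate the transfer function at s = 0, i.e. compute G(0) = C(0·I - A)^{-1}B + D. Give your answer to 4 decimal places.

G(0) = C(-A)^{-1}B + D = -C A^{-1} B + D.
det A = 4, so A^{-1} = (1/4)·adj(A) = [[1/2, 3/4], [-3/2, -7/4]]
A^{-1} B = [-1, 3]^T
C A^{-1} B = -2
G(0) = D - C A^{-1} B = 0 - (-2) = 2

2.0000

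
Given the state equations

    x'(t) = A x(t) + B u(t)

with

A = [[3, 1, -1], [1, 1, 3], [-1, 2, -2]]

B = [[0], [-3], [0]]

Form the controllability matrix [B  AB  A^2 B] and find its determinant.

AB = [[-3], [-3], [-6]]
A^2B = [[-6], [-24], [9]]
Controllability matrix C = [B  AB  A^2B] = [[0, -3, -6], [-3, -3, -24], [0, -6, 9]]
Expanding along the first row, det(C) = 0·((-3)·9 - (-24)·(-6)) - (-3)·((-3)·9 - (-24)·0) + (-6)·((-3)·(-6) - (-3)·0) = 0·(-171) - (-3)·(-27) + (-6)·18 = -189
Since det(C) ≠ 0, rank(C) = 3 and the system is completely controllable.

-189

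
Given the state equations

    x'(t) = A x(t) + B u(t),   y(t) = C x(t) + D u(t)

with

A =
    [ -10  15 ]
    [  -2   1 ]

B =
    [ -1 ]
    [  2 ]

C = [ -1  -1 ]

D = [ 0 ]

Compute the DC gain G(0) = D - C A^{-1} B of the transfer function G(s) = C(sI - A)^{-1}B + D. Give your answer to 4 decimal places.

-2.6500

G(0) = C(-A)^{-1}B + D = -C A^{-1} B + D.
det A = 20, so A^{-1} = (1/20)·adj(A) = [[1/20, -3/4], [1/10, -1/2]]
A^{-1} B = [-31/20, -11/10]^T
C A^{-1} B = 53/20
G(0) = D - C A^{-1} B = 0 - (53/20) = -53/20 ≈ -2.6500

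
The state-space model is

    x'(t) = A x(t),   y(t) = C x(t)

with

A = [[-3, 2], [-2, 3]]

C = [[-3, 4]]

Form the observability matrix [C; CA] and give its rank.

CA = [[1, 6]]
Observability matrix O = [C; CA] = [[-3, 4], [1, 6]]
det(O) = (-3)·6 - 4·1 = -18 - 4 = -22 ≠ 0, so rank(O) = 2.
rank(O) = 2 = n, so the pair (A, C) is completely observable.

2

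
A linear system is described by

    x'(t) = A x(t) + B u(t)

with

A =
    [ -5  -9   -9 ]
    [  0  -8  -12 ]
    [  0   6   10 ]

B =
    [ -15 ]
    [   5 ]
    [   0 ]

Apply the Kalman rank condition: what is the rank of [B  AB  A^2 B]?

AB = [[30], [-40], [30]]
A^2B = [[-60], [-40], [60]]
Controllability matrix C = [B  AB  A^2B] = [[-15, 30, -60], [5, -40, -40], [0, 30, 60]]
The rows r1, r2, r3 of C are linearly dependent: r1 + 3·r2 + 3·r3 = 0 (check each entry), so rank(C) ≤ 2.
The 2×2 minor from rows 1, 2, columns 1, 2 is (-15)·(-40) - 30·5 = 600 - 150 = 450 ≠ 0, so rank(C) = 2.
rank(C) = 2 < n = 3, so the pair (A, B) is not completely controllable.

2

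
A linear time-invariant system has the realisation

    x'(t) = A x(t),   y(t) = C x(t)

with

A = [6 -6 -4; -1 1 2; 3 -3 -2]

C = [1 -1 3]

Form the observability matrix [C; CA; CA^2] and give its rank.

CA = [[16, -16, -12]]
CA^2 = [[76, -76, -72]]
Observability matrix O = [C; CA; CA^2] = [[1, -1, 3], [16, -16, -12], [76, -76, -72]]
The columns c1, c2, c3 of O are linearly dependent: c1 + c2 = 0 (check each entry), so rank(O) ≤ 2.
The 2×2 minor from rows 1, 2, columns 1, 3 is 1·(-12) - 3·16 = -12 - 48 = -60 ≠ 0, so rank(O) = 2.
rank(O) = 2 < n = 3, so the pair (A, C) is not completely observable.

2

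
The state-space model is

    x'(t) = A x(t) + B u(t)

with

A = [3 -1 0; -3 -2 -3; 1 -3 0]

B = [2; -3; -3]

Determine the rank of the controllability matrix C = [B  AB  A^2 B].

3

AB = [[9], [9], [11]]
A^2B = [[18], [-78], [-18]]
Controllability matrix C = [B  AB  A^2B] = [[2, 9, 18], [-3, 9, -78], [-3, 11, -18]]
det(C) = 2·(9·(-18) - (-78)·11) - 9·((-3)·(-18) - (-78)·(-3)) + 18·((-3)·11 - 9·(-3)) = 2·696 - 9·(-180) + 18·(-6) = 2904 ≠ 0, so rank(C) = 3.
rank(C) = 3 = n, so the pair (A, B) is completely controllable.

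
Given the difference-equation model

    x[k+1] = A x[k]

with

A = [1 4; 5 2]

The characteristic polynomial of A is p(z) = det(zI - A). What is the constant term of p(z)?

For a 2×2 matrix, det(zI - A) = z^2 - (tr A)z + det A.
tr A = 3, det A = -18.
So p(z) = z^2 - 3z - 18.
The constant term is -18.

-18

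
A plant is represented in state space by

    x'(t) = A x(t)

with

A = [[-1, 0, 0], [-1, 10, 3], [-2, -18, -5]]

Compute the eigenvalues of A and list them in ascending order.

-1, 1, 4

det(sI - A) = s^3 - (tr A)s^2 + (M11 + M22 + M33)s - det A, where Mii is the 2×2 principal minor of A obtained by deleting row i and column i.
tr A = (-1) + 10 + (-5) = 4; M11 = 10·(-5) - 3·(-18) = -50 - (-54) = 4; M22 = (-1)·(-5) - 0·(-2) = 5 - 0 = 5; M33 = (-1)·10 - 0·(-1) = -10 - 0 = -10; sum of minors = -1.
det A = (-1)·(10·(-5) - 3·(-18)) - 0·((-1)·(-5) - 3·(-2)) + 0·((-1)·(-18) - 10·(-2)) = (-1)·4 - 0·11 + 0·38 = -4.
So p(s) = det(sI - A) = s^3 - 4s^2 - s + 4.
Rational-root test: any integer root divides 4. Testing small divisors, s = -1 works: p(-1) = -1 + (-4) + 1 + 4 = 0, so (s + 1) is a factor.
Dividing, p(s) = (s + 1)(s^2 - 5s + 4).
Factor s^2 - 5s + 4: two numbers with sum 5 and product 4 are 4 and 1, so s^2 - 5s + 4 = (s - 4)(s - 1).
Hence p(s) = (s - 4) (s - 1) (s + 1), with roots -1, 1, 4.
At least one eigenvalue has non-negative real part, so the system is not asymptotically stable.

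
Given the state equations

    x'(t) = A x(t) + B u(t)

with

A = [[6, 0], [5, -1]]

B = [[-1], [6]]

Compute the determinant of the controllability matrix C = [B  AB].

47

AB = [[-6], [-11]]
Controllability matrix C = [B  AB] = [[-1, -6], [6, -11]]
det(C) = (-1)·(-11) - (-6)·6 = 11 - (-36) = 47
Since det(C) ≠ 0, rank(C) = 2 and the system is completely controllable.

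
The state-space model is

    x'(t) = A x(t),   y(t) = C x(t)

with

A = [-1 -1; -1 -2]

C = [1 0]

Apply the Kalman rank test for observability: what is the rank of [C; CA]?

2

CA = [[-1, -1]]
Observability matrix O = [C; CA] = [[1, 0], [-1, -1]]
det(O) = 1·(-1) - 0·(-1) = -1 - 0 = -1 ≠ 0, so rank(O) = 2.
rank(O) = 2 = n, so the pair (A, C) is completely observable.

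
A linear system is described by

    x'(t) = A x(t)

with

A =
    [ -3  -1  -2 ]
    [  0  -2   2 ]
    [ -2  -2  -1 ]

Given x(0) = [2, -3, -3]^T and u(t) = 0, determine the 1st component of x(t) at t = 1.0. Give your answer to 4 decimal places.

1.4575

det(sI - A) = s^3 - (tr A)s^2 + (M11 + M22 + M33)s - det A, where Mii is the 2×2 principal minor of A obtained by deleting row i and column i.
tr A = (-3) + (-2) + (-1) = -6; M11 = (-2)·(-1) - 2·(-2) = 2 - (-4) = 6; M22 = (-3)·(-1) - (-2)·(-2) = 3 - 4 = -1; M33 = (-3)·(-2) - (-1)·0 = 6 - 0 = 6; sum of minors = 11.
det A = (-3)·((-2)·(-1) - 2·(-2)) - (-1)·(0·(-1) - 2·(-2)) + (-2)·(0·(-2) - (-2)·(-2)) = (-3)·6 - (-1)·4 + (-2)·(-4) = -6.
So p(s) = det(sI - A) = s^3 + 6s^2 + 11s + 6.
Rational-root test: any integer root divides 6. Testing small divisors, s = -1 works: p(-1) = -1 + 6 + (-11) + 6 = 0, so (s + 1) is a factor.
Dividing, p(s) = (s + 1)(s^2 + 5s + 6).
Factor s^2 + 5s + 6: two numbers with sum -5 and product 6 are -2 and -3, so s^2 + 5s + 6 = (s + 2)(s + 3).
Hence p(s) = (s + 1) (s + 2) (s + 3), with roots -3, -2, -1.
The eigenvalues -3, -2, -1 are distinct and real, so A is diagonalisable and x(t) = e^{At} x(0) = V diag(e^{λ_i t}) V^{-1} x(0), where the columns of V are the eigenvectors.
λ = -3: A - (-3)I = [[0, -1, -2], [0, 1, 2], [-2, -2, 2]]. v must be orthogonal to every row; (row 1) × (row 3) = [-6, 4, -2], so take v_1 = [3, -2, 1]^T.
λ = -2: A - (-2)I = [[-1, -1, -2], [0, 0, 2], [-2, -2, 1]]. v must be orthogonal to every row; (row 1) × (row 2) = [-2, 2, 0], so take v_2 = [1, -1, 0]^T.
λ = -1: A - (-1)I = [[-2, -1, -2], [0, -1, 2], [-2, -2, 0]]. v must be orthogonal to every row; (row 1) × (row 2) = [-4, 4, 2], so take v_3 = [-2, 2, 1]^T.
V = [v_1 v_2 v_3] = [[3, 1, -2], [-2, -1, 2], [1, 0, 1]] has det V = -1, so V^{-1} = adj(V)/det V = [[1, 1, 0], [-4, -5, 2], [-1, -1, 1]].
Modal coordinates z(0) = V^{-1} x(0): 1·2 + 1·(-3) + 0·(-3) = -1; (-4)·2 + (-5)·(-3) + 2·(-3) = 1; (-1)·2 + (-1)·(-3) + 1·(-3) = -2; so z(0) = [-1, 1, -2]^T.
x_1(t) = Σ_i (v_i)_1 · z_i(0) · e^{λ_i t} (row 1 of V times the modal terms).
x_1(1.0) = 3·(-1)·e^{-3·1.0} + 1·1·e^{-2·1.0} + (-2)·(-2)·e^{-1·1.0} = (-3)·0.049787 + 1·0.135335 + 4·0.367879 = 1.4575.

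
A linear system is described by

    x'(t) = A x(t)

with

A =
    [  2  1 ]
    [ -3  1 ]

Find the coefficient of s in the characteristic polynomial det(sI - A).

-3

For a 2×2 matrix, det(sI - A) = s^2 - (tr A)s + det A.
tr A = 3, det A = 5.
So p(s) = s^2 - 3s + 5.
The coefficient of s is -3.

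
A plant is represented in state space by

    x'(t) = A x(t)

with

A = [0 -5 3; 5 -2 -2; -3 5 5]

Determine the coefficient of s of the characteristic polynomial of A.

Expand det(sI - A) for the 3×3 matrix.
p(s) = s^3 - 3s^2 + 34s - 152.
(Check: constant term = det(-A) = (-1)^3 det A = -152; coefficient of s^2 = -tr A = -3.)
The coefficient of s is 34.

34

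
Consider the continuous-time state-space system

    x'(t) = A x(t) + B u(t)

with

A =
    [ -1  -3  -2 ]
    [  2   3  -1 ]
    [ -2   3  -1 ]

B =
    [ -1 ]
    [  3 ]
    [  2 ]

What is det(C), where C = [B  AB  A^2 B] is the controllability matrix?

AB = [[-12], [5], [9]]
A^2B = [[-21], [-18], [30]]
Controllability matrix C = [B  AB  A^2B] = [[-1, -12, -21], [3, 5, -18], [2, 9, 30]]
Expanding along the first row, det(C) = (-1)·(5·30 - (-18)·9) - (-12)·(3·30 - (-18)·2) + (-21)·(3·9 - 5·2) = (-1)·312 - (-12)·126 + (-21)·17 = 843
Since det(C) ≠ 0, rank(C) = 3 and the system is completely controllable.

843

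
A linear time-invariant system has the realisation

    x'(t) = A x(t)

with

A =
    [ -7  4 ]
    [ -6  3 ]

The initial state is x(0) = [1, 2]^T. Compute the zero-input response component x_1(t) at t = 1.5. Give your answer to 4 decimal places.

0.4352

det(sI - A) = s^2 - (tr A)s + det A, with tr A = (-7) + 3 = -4 and det A = (-7)·3 - 4·(-6) = -21 - (-24) = 3.
So p(s) = det(sI - A) = s^2 + 4s + 3.
Factor s^2 + 4s + 3: two numbers with sum -4 and product 3 are -1 and -3, so s^2 + 4s + 3 = (s + 1)(s + 3).
Hence p(s) = (s + 1) (s + 3), with roots -3, -1.
The eigenvalues -3, -1 are distinct and real, so A is diagonalisable and x(t) = e^{At} x(0) = V diag(e^{λ_i t}) V^{-1} x(0), where the columns of V are the eigenvectors.
λ = -3: A - (-3)I = [[-4, 4], [-6, 6]]. Row 1 gives (-4)·v1 + 4·v2 = 0, so take v_1 = [1, 1]^T.
λ = -1: A - (-1)I = [[-6, 4], [-6, 4]]. Row 1 gives (-6)·v1 + 4·v2 = 0, so take v_2 = [-2, -3]^T.
V = [v_1 v_2] = [[1, -2], [1, -3]] has det V = -1, so V^{-1} = adj(V)/det V = [[3, -2], [1, -1]].
Modal coordinates z(0) = V^{-1} x(0): 3·1 + (-2)·2 = -1; 1·1 + (-1)·2 = -1; so z(0) = [-1, -1]^T.
x_1(t) = Σ_i (v_i)_1 · z_i(0) · e^{λ_i t} (row 1 of V times the modal terms).
x_1(1.5) = 1·(-1)·e^{-3·1.5} + (-2)·(-1)·e^{-1·1.5} = (-1)·0.011109 + 2·0.223130 = 0.4352.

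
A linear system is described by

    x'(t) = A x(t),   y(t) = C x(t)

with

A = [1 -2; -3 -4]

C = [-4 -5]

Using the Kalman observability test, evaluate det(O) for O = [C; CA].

-57

CA = [[11, 28]]
Observability matrix O = [C; CA] = [[-4, -5], [11, 28]]
det(O) = (-4)·28 - (-5)·11 = -112 - (-55) = -57
Since det(O) ≠ 0, rank(O) = 2 and the system is completely observable.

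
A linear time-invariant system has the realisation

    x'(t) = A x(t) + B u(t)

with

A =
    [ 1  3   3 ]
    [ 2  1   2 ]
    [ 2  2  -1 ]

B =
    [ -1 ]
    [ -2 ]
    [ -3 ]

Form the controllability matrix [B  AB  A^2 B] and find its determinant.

AB = [[-16], [-10], [-3]]
A^2B = [[-55], [-48], [-49]]
Controllability matrix C = [B  AB  A^2B] = [[-1, -16, -55], [-2, -10, -48], [-3, -3, -49]]
Expanding along the first row, det(C) = (-1)·((-10)·(-49) - (-48)·(-3)) - (-16)·((-2)·(-49) - (-48)·(-3)) + (-55)·((-2)·(-3) - (-10)·(-3)) = (-1)·346 - (-16)·(-46) + (-55)·(-24) = 238
Since det(C) ≠ 0, rank(C) = 3 and the system is completely controllable.

238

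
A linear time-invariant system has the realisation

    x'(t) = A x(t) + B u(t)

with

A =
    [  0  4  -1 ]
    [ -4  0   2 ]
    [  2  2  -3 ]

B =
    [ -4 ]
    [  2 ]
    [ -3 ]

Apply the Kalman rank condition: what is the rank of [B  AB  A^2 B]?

3

AB = [[11], [10], [5]]
A^2B = [[35], [-34], [27]]
Controllability matrix C = [B  AB  A^2B] = [[-4, 11, 35], [2, 10, -34], [-3, 5, 27]]
det(C) = (-4)·(10·27 - (-34)·5) - 11·(2·27 - (-34)·(-3)) + 35·(2·5 - 10·(-3)) = (-4)·440 - 11·(-48) + 35·40 = 168 ≠ 0, so rank(C) = 3.
rank(C) = 3 = n, so the pair (A, B) is completely controllable.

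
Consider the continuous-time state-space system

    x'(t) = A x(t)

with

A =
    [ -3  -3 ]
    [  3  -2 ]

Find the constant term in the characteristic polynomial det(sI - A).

For a 2×2 matrix, det(sI - A) = s^2 - (tr A)s + det A.
tr A = -5, det A = 15.
So p(s) = s^2 + 5s + 15.
The constant term is 15.

15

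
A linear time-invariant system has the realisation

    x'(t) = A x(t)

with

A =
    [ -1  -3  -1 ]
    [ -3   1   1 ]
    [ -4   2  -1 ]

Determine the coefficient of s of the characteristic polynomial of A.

-16

Expand det(sI - A) for the 3×3 matrix.
p(s) = s^3 + s^2 - 16s - 26.
(Check: constant term = det(-A) = (-1)^3 det A = -26; coefficient of s^2 = -tr A = 1.)
The coefficient of s is -16.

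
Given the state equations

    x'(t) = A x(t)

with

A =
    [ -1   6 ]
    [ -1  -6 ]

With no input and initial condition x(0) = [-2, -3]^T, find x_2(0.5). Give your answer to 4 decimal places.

0.2964

det(sI - A) = s^2 - (tr A)s + det A, with tr A = (-1) + (-6) = -7 and det A = (-1)·(-6) - 6·(-1) = 6 - (-6) = 12.
So p(s) = det(sI - A) = s^2 + 7s + 12.
Factor s^2 + 7s + 12: two numbers with sum -7 and product 12 are -3 and -4, so s^2 + 7s + 12 = (s + 3)(s + 4).
Hence p(s) = (s + 3) (s + 4), with roots -4, -3.
The eigenvalues -4, -3 are distinct and real, so A is diagonalisable and x(t) = e^{At} x(0) = V diag(e^{λ_i t}) V^{-1} x(0), where the columns of V are the eigenvectors.
λ = -4: A - (-4)I = [[3, 6], [-1, -2]]. Row 1 gives 3·v1 + 6·v2 = 0, so take v_1 = [2, -1]^T.
λ = -3: A - (-3)I = [[2, 6], [-1, -3]]. Row 1 gives 2·v1 + 6·v2 = 0, so take v_2 = [3, -1]^T.
V = [v_1 v_2] = [[2, 3], [-1, -1]] has det V = 1, so V^{-1} = adj(V)/det V = [[-1, -3], [1, 2]].
Modal coordinates z(0) = V^{-1} x(0): (-1)·(-2) + (-3)·(-3) = 11; 1·(-2) + 2·(-3) = -8; so z(0) = [11, -8]^T.
x_2(t) = Σ_i (v_i)_2 · z_i(0) · e^{λ_i t} (row 2 of V times the modal terms).
x_2(0.5) = (-1)·11·e^{-4·0.5} + (-1)·(-8)·e^{-3·0.5} = (-11)·0.135335 + 8·0.223130 = 0.2964.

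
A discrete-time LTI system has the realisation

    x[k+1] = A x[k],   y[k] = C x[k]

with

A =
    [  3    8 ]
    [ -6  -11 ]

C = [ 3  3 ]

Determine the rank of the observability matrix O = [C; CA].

CA = [[-9, -9]]
Observability matrix O = [C; CA] = [[3, 3], [-9, -9]]
Every row of O is a scalar multiple of row 1 = [3, 3] (multipliers 1, -3), so the rows span a one-dimensional space.
O ≠ 0, hence rank(O) = 1.
rank(O) = 1 < n = 2, so the pair (A, C) is not completely observable.

1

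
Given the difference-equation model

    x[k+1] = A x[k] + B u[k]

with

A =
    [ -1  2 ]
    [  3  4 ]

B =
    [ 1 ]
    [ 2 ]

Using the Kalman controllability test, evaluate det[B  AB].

5

AB = [[3], [11]]
Controllability matrix C = [B  AB] = [[1, 3], [2, 11]]
det(C) = 1·11 - 3·2 = 11 - 6 = 5
Since det(C) ≠ 0, rank(C) = 2 and the system is completely controllable.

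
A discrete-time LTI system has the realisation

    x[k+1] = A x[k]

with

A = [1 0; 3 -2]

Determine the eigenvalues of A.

-2, 1

det(zI - A) = z^2 - (tr A)z + det A, with tr A = 1 + (-2) = -1 and det A = 1·(-2) - 0·3 = -2 - 0 = -2.
So p(z) = det(zI - A) = z^2 + z - 2.
Factor z^2 + z - 2: two numbers with sum -1 and product -2 are 1 and -2, so z^2 + z - 2 = (z - 1)(z + 2).
Hence p(z) = (z - 1) (z + 2), with roots -2, 1.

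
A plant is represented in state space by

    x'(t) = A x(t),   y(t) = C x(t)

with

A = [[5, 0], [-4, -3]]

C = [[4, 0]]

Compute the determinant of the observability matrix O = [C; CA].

CA = [[20, 0]]
Observability matrix O = [C; CA] = [[4, 0], [20, 0]]
det(O) = 4·0 - 0·20 = 0 - 0 = 0
Since det(O) = 0, rank(O) < 2 and the system is not completely observable.

0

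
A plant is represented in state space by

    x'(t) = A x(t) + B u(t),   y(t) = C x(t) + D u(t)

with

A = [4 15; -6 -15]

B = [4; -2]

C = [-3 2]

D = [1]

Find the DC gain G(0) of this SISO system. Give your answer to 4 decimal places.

-3.0667

G(0) = C(-A)^{-1}B + D = -C A^{-1} B + D.
det A = 30, so A^{-1} = (1/30)·adj(A) = [[-1/2, -1/2], [1/5, 2/15]]
A^{-1} B = [-1, 8/15]^T
C A^{-1} B = 61/15
G(0) = D - C A^{-1} B = 1 - (61/15) = -46/15 ≈ -3.0667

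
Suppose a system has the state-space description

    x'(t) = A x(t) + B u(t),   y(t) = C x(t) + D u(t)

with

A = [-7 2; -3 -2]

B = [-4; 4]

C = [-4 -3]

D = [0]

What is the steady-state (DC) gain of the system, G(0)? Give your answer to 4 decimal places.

G(0) = C(-A)^{-1}B + D = -C A^{-1} B + D.
det A = 20, so A^{-1} = (1/20)·adj(A) = [[-1/10, -1/10], [3/20, -7/20]]
A^{-1} B = [0, -2]^T
C A^{-1} B = 6
G(0) = D - C A^{-1} B = 0 - (6) = -6

-6.0000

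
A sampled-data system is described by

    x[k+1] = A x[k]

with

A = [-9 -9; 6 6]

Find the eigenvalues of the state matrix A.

-3, 0

det(zI - A) = z^2 - (tr A)z + det A, with tr A = (-9) + 6 = -3 and det A = (-9)·6 - (-9)·6 = -54 - (-54) = 0.
So p(z) = det(zI - A) = z^2 + 3z.
Factor z^2 + 3z: two numbers with sum -3 and product 0 are 0 and -3, so z^2 + 3z = z(z + 3).
Hence p(z) = z (z + 3), with roots -3, 0.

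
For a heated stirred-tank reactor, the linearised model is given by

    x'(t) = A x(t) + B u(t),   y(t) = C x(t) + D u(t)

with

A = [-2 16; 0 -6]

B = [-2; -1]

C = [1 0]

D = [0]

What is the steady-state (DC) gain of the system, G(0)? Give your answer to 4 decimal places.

G(0) = C(-A)^{-1}B + D = -C A^{-1} B + D.
det A = 12, so A^{-1} = (1/12)·adj(A) = [[-1/2, -4/3], [0, -1/6]]
A^{-1} B = [7/3, 1/6]^T
C A^{-1} B = 7/3
G(0) = D - C A^{-1} B = 0 - (7/3) = -7/3 ≈ -2.3333

-2.3333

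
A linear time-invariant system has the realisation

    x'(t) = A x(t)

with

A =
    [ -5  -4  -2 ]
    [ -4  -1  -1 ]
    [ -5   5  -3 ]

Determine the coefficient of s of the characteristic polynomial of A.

2

Expand det(sI - A) for the 3×3 matrix.
p(s) = s^3 + 9s^2 + 2s - 38.
(Check: constant term = det(-A) = (-1)^3 det A = -38; coefficient of s^2 = -tr A = 9.)
The coefficient of s is 2.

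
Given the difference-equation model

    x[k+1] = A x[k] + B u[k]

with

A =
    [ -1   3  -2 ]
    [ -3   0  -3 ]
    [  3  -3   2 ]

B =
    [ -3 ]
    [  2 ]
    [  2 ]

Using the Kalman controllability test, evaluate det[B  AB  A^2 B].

-838

AB = [[5], [3], [-11]]
A^2B = [[26], [18], [-16]]
Controllability matrix C = [B  AB  A^2B] = [[-3, 5, 26], [2, 3, 18], [2, -11, -16]]
Expanding along the first row, det(C) = (-3)·(3·(-16) - 18·(-11)) - 5·(2·(-16) - 18·2) + 26·(2·(-11) - 3·2) = (-3)·150 - 5·(-68) + 26·(-28) = -838
Since det(C) ≠ 0, rank(C) = 3 and the system is completely controllable.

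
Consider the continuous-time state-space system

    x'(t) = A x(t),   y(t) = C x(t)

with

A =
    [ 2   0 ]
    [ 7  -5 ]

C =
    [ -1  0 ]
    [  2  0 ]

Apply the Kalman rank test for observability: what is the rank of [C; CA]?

1

CA = [[-2, 0], [4, 0]]
Observability matrix O = [C; CA] = [[-1, 0], [2, 0], [-2, 0], [4, 0]]
Every row of O is a scalar multiple of row 1 = [-1, 0] (multipliers 1, -2, 2, -4), so the rows span a one-dimensional space.
O ≠ 0, hence rank(O) = 1.
rank(O) = 1 < n = 2, so the pair (A, C) is not completely observable.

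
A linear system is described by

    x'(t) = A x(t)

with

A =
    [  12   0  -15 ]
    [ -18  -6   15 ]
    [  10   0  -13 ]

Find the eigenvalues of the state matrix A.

det(sI - A) = s^3 - (tr A)s^2 + (M11 + M22 + M33)s - det A, where Mii is the 2×2 principal minor of A obtained by deleting row i and column i.
tr A = 12 + (-6) + (-13) = -7; M11 = (-6)·(-13) - 15·0 = 78 - 0 = 78; M22 = 12·(-13) - (-15)·10 = -156 - (-150) = -6; M33 = 12·(-6) - 0·(-18) = -72 - 0 = -72; sum of minors = 0.
det A = 12·((-6)·(-13) - 15·0) - 0·((-18)·(-13) - 15·10) + (-15)·((-18)·0 - (-6)·10) = 12·78 - 0·84 + (-15)·60 = 36.
So p(s) = det(sI - A) = s^3 + 7s^2 - 36.
Rational-root test: any integer root divides -36. Testing small divisors, s = 2 works: p(2) = 8 + 28 + 0 + (-36) = 0, so (s - 2) is a factor.
Dividing, p(s) = (s - 2)(s^2 + 9s + 18).
Factor s^2 + 9s + 18: two numbers with sum -9 and product 18 are -3 and -6, so s^2 + 9s + 18 = (s + 3)(s + 6).
Hence p(s) = (s - 2) (s + 3) (s + 6), with roots -6, -3, 2.
At least one eigenvalue has non-negative real part, so the system is not asymptotically stable.

-6, -3, 2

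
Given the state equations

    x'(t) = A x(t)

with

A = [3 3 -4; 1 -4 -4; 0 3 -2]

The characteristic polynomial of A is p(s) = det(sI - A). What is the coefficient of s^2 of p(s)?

Expand det(sI - A) for the 3×3 matrix.
p(s) = s^3 + 3s^2 - s - 54.
(Check: constant term = det(-A) = (-1)^3 det A = -54; coefficient of s^2 = -tr A = 3.)
The coefficient of s^2 is 3.

3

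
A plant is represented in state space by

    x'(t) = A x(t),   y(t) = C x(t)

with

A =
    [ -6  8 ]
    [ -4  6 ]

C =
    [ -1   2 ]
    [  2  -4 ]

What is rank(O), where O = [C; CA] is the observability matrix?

1

CA = [[-2, 4], [4, -8]]
Observability matrix O = [C; CA] = [[-1, 2], [2, -4], [-2, 4], [4, -8]]
Every row of O is a scalar multiple of row 1 = [-1, 2] (multipliers 1, -2, 2, -4), so the rows span a one-dimensional space.
O ≠ 0, hence rank(O) = 1.
rank(O) = 1 < n = 2, so the pair (A, C) is not completely observable.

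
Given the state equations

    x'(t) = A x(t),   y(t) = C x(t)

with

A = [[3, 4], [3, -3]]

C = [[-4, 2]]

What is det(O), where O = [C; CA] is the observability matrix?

CA = [[-6, -22]]
Observability matrix O = [C; CA] = [[-4, 2], [-6, -22]]
det(O) = (-4)·(-22) - 2·(-6) = 88 - (-12) = 100
Since det(O) ≠ 0, rank(O) = 2 and the system is completely observable.

100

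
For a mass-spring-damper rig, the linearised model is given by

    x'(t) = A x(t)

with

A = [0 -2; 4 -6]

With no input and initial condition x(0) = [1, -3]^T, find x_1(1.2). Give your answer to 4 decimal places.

0.4207

det(sI - A) = s^2 - (tr A)s + det A, with tr A = 0 + (-6) = -6 and det A = 0·(-6) - (-2)·4 = 0 - (-8) = 8.
So p(s) = det(sI - A) = s^2 + 6s + 8.
Factor s^2 + 6s + 8: two numbers with sum -6 and product 8 are -2 and -4, so s^2 + 6s + 8 = (s + 2)(s + 4).
Hence p(s) = (s + 2) (s + 4), with roots -4, -2.
The eigenvalues -4, -2 are distinct and real, so A is diagonalisable and x(t) = e^{At} x(0) = V diag(e^{λ_i t}) V^{-1} x(0), where the columns of V are the eigenvectors.
λ = -4: A - (-4)I = [[4, -2], [4, -2]]. Row 1 gives 4·v1 + (-2)·v2 = 0, so take v_1 = [1, 2]^T.
λ = -2: A - (-2)I = [[2, -2], [4, -4]]. Row 1 gives 2·v1 + (-2)·v2 = 0, so take v_2 = [1, 1]^T.
V = [v_1 v_2] = [[1, 1], [2, 1]] has det V = -1, so V^{-1} = adj(V)/det V = [[-1, 1], [2, -1]].
Modal coordinates z(0) = V^{-1} x(0): (-1)·1 + 1·(-3) = -4; 2·1 + (-1)·(-3) = 5; so z(0) = [-4, 5]^T.
x_1(t) = Σ_i (v_i)_1 · z_i(0) · e^{λ_i t} (row 1 of V times the modal terms).
x_1(1.2) = 1·(-4)·e^{-4·1.2} + 1·5·e^{-2·1.2} = (-4)·0.008230 + 5·0.090718 = 0.4207.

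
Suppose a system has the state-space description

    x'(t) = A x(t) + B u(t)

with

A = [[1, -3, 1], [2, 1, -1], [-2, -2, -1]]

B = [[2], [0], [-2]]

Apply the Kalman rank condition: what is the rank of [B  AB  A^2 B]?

AB = [[0], [6], [-2]]
A^2B = [[-20], [8], [-10]]
Controllability matrix C = [B  AB  A^2B] = [[2, 0, -20], [0, 6, 8], [-2, -2, -10]]
det(C) = 2·(6·(-10) - 8·(-2)) - 0·(0·(-10) - 8·(-2)) + (-20)·(0·(-2) - 6·(-2)) = 2·(-44) - 0·16 + (-20)·12 = -328 ≠ 0, so rank(C) = 3.
rank(C) = 3 = n, so the pair (A, B) is completely controllable.

3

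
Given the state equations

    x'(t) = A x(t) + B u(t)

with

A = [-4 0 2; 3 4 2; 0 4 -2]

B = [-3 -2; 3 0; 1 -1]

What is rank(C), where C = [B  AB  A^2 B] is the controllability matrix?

AB = [[14, 6], [5, -8], [10, 2]]
A^2B = [[-36, -20], [82, -10], [0, -36]]
Controllability matrix C = [B  AB  A^2B] = [[-3, -2, 14, 6, -36, -20], [3, 0, 5, -8, 82, -10], [1, -1, 10, 2, 0, -36]]
Take the 3×3 submatrix of C formed by columns 1, 2, 3: [[-3, -2, 14], [3, 0, 5], [1, -1, 10]]. Its determinant is (-3)·(0·10 - 5·(-1)) - (-2)·(3·10 - 5·1) + 14·(3·(-1) - 0·1) = (-3)·5 - (-2)·25 + 14·(-3) = -7 ≠ 0.
So rank(C) ≥ 3; since C has 3 rows, rank(C) = 3.
rank(C) = 3 = n, so the pair (A, B) is completely controllable.

3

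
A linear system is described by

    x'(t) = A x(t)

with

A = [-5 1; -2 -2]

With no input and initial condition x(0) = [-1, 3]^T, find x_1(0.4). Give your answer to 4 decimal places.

0.1953

det(sI - A) = s^2 - (tr A)s + det A, with tr A = (-5) + (-2) = -7 and det A = (-5)·(-2) - 1·(-2) = 10 - (-2) = 12.
So p(s) = det(sI - A) = s^2 + 7s + 12.
Factor s^2 + 7s + 12: two numbers with sum -7 and product 12 are -3 and -4, so s^2 + 7s + 12 = (s + 3)(s + 4).
Hence p(s) = (s + 3) (s + 4), with roots -4, -3.
The eigenvalues -4, -3 are distinct and real, so A is diagonalisable and x(t) = e^{At} x(0) = V diag(e^{λ_i t}) V^{-1} x(0), where the columns of V are the eigenvectors.
λ = -4: A - (-4)I = [[-1, 1], [-2, 2]]. Row 1 gives (-1)·v1 + 1·v2 = 0, so take v_1 = [1, 1]^T.
λ = -3: A - (-3)I = [[-2, 1], [-2, 1]]. Row 1 gives (-2)·v1 + 1·v2 = 0, so take v_2 = [-1, -2]^T.
V = [v_1 v_2] = [[1, -1], [1, -2]] has det V = -1, so V^{-1} = adj(V)/det V = [[2, -1], [1, -1]].
Modal coordinates z(0) = V^{-1} x(0): 2·(-1) + (-1)·3 = -5; 1·(-1) + (-1)·3 = -4; so z(0) = [-5, -4]^T.
x_1(t) = Σ_i (v_i)_1 · z_i(0) · e^{λ_i t} (row 1 of V times the modal terms).
x_1(0.4) = 1·(-5)·e^{-4·0.4} + (-1)·(-4)·e^{-3·0.4} = (-5)·0.201897 + 4·0.301194 = 0.1953.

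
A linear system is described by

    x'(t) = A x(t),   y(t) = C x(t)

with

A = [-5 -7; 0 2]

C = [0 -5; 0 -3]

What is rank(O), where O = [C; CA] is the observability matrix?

CA = [[0, -10], [0, -6]]
Observability matrix O = [C; CA] = [[0, -5], [0, -3], [0, -10], [0, -6]]
Every row of O is a scalar multiple of row 1 = [0, -5] (multipliers 1, 3/5, 2, 6/5), so the rows span a one-dimensional space.
O ≠ 0, hence rank(O) = 1.
rank(O) = 1 < n = 2, so the pair (A, C) is not completely observable.

1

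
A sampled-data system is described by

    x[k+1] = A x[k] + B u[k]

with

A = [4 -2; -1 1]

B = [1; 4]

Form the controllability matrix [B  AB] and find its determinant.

19

AB = [[-4], [3]]
Controllability matrix C = [B  AB] = [[1, -4], [4, 3]]
det(C) = 1·3 - (-4)·4 = 3 - (-16) = 19
Since det(C) ≠ 0, rank(C) = 2 and the system is completely controllable.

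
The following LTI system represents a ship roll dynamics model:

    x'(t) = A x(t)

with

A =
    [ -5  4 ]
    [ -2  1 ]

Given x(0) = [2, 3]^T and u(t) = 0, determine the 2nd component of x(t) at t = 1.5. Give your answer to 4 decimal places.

0.8814

det(sI - A) = s^2 - (tr A)s + det A, with tr A = (-5) + 1 = -4 and det A = (-5)·1 - 4·(-2) = -5 - (-8) = 3.
So p(s) = det(sI - A) = s^2 + 4s + 3.
Factor s^2 + 4s + 3: two numbers with sum -4 and product 3 are -1 and -3, so s^2 + 4s + 3 = (s + 1)(s + 3).
Hence p(s) = (s + 1) (s + 3), with roots -3, -1.
The eigenvalues -3, -1 are distinct and real, so A is diagonalisable and x(t) = e^{At} x(0) = V diag(e^{λ_i t}) V^{-1} x(0), where the columns of V are the eigenvectors.
λ = -3: A - (-3)I = [[-2, 4], [-2, 4]]. Row 1 gives (-2)·v1 + 4·v2 = 0, so take v_1 = [2, 1]^T.
λ = -1: A - (-1)I = [[-4, 4], [-2, 2]]. Row 1 gives (-4)·v1 + 4·v2 = 0, so take v_2 = [1, 1]^T.
V = [v_1 v_2] = [[2, 1], [1, 1]] has det V = 1, so V^{-1} = adj(V)/det V = [[1, -1], [-1, 2]].
Modal coordinates z(0) = V^{-1} x(0): 1·2 + (-1)·3 = -1; (-1)·2 + 2·3 = 4; so z(0) = [-1, 4]^T.
x_2(t) = Σ_i (v_i)_2 · z_i(0) · e^{λ_i t} (row 2 of V times the modal terms).
x_2(1.5) = 1·(-1)·e^{-3·1.5} + 1·4·e^{-1·1.5} = (-1)·0.011109 + 4·0.223130 = 0.8814.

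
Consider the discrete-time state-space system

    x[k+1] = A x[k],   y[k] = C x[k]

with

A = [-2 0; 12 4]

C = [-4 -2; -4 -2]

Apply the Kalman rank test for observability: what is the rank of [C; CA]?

1

CA = [[-16, -8], [-16, -8]]
Observability matrix O = [C; CA] = [[-4, -2], [-4, -2], [-16, -8], [-16, -8]]
Every row of O is a scalar multiple of row 1 = [-4, -2] (multipliers 1, 1, 4, 4), so the rows span a one-dimensional space.
O ≠ 0, hence rank(O) = 1.
rank(O) = 1 < n = 2, so the pair (A, C) is not completely observable.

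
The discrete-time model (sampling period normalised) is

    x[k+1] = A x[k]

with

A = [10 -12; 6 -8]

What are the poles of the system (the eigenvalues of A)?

det(zI - A) = z^2 - (tr A)z + det A, with tr A = 10 + (-8) = 2 and det A = 10·(-8) - (-12)·6 = -80 - (-72) = -8.
So p(z) = det(zI - A) = z^2 - 2z - 8.
Factor z^2 - 2z - 8: two numbers with sum 2 and product -8 are 4 and -2, so z^2 - 2z - 8 = (z - 4)(z + 2).
Hence p(z) = (z - 4) (z + 2), with roots -2, 4.

-2, 4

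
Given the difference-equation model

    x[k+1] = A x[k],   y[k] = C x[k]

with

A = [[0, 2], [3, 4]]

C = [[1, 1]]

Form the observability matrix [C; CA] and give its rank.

2

CA = [[3, 6]]
Observability matrix O = [C; CA] = [[1, 1], [3, 6]]
det(O) = 1·6 - 1·3 = 6 - 3 = 3 ≠ 0, so rank(O) = 2.
rank(O) = 2 = n, so the pair (A, C) is completely observable.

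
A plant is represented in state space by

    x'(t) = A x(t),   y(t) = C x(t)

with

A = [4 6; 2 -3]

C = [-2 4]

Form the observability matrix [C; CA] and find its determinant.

48

CA = [[0, -24]]
Observability matrix O = [C; CA] = [[-2, 4], [0, -24]]
det(O) = (-2)·(-24) - 4·0 = 48 - 0 = 48
Since det(O) ≠ 0, rank(O) = 2 and the system is completely observable.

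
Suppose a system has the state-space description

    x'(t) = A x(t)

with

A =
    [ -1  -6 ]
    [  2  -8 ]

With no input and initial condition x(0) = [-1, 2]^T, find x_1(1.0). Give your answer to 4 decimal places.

det(sI - A) = s^2 - (tr A)s + det A, with tr A = (-1) + (-8) = -9 and det A = (-1)·(-8) - (-6)·2 = 8 - (-12) = 20.
So p(s) = det(sI - A) = s^2 + 9s + 20.
Factor s^2 + 9s + 20: two numbers with sum -9 and product 20 are -4 and -5, so s^2 + 9s + 20 = (s + 4)(s + 5).
Hence p(s) = (s + 4) (s + 5), with roots -5, -4.
The eigenvalues -5, -4 are distinct and real, so A is diagonalisable and x(t) = e^{At} x(0) = V diag(e^{λ_i t}) V^{-1} x(0), where the columns of V are the eigenvectors.
λ = -5: A - (-5)I = [[4, -6], [2, -3]]. Row 1 gives 4·v1 + (-6)·v2 = 0, so take v_1 = [-3, -2]^T.
λ = -4: A - (-4)I = [[3, -6], [2, -4]]. Row 1 gives 3·v1 + (-6)·v2 = 0, so take v_2 = [2, 1]^T.
V = [v_1 v_2] = [[-3, 2], [-2, 1]] has det V = 1, so V^{-1} = adj(V)/det V = [[1, -2], [2, -3]].
Modal coordinates z(0) = V^{-1} x(0): 1·(-1) + (-2)·2 = -5; 2·(-1) + (-3)·2 = -8; so z(0) = [-5, -8]^T.
x_1(t) = Σ_i (v_i)_1 · z_i(0) · e^{λ_i t} (row 1 of V times the modal terms).
x_1(1.0) = (-3)·(-5)·e^{-5·1.0} + 2·(-8)·e^{-4·1.0} = 15·0.006738 + (-16)·0.018316 = -0.1920.

-0.1920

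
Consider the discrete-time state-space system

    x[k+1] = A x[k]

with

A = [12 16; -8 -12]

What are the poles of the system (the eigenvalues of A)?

det(zI - A) = z^2 - (tr A)z + det A, with tr A = 12 + (-12) = 0 and det A = 12·(-12) - 16·(-8) = -144 - (-128) = -16.
So p(z) = det(zI - A) = z^2 - 16.
Factor z^2 - 16: two numbers with sum 0 and product -16 are 4 and -4, so z^2 - 16 = (z - 4)(z + 4).
Hence p(z) = (z - 4) (z + 4), with roots -4, 4.

-4, 4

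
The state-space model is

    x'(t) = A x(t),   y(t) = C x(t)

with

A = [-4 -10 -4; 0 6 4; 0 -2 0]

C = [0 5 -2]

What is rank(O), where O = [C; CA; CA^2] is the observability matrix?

CA = [[0, 34, 20]]
CA^2 = [[0, 164, 136]]
Observability matrix O = [C; CA; CA^2] = [[0, 5, -2], [0, 34, 20], [0, 164, 136]]
Column 1 of O is identically zero, so rank(O) ≤ 2.
The 2×2 minor from rows 1, 2, columns 2, 3 is 5·20 - (-2)·34 = 100 - (-68) = 168 ≠ 0, so rank(O) = 2.
rank(O) = 2 < n = 3, so the pair (A, C) is not completely observable.

2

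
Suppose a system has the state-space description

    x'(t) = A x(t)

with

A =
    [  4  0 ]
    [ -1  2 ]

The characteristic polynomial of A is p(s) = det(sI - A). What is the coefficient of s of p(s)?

For a 2×2 matrix, det(sI - A) = s^2 - (tr A)s + det A.
tr A = 6, det A = 8.
So p(s) = s^2 - 6s + 8.
The coefficient of s is -6.

-6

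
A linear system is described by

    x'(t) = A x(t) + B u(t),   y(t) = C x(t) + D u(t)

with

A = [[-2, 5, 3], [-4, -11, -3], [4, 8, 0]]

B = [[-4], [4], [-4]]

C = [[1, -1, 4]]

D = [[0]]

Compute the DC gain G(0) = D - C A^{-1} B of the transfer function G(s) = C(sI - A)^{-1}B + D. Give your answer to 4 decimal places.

-6.0000

G(0) = C(-A)^{-1}B + D = -C A^{-1} B + D.
det A = -72, so A^{-1} = (1/-72)·adj(A) = [[-1/3, -1/3, -1/4], [1/6, 1/6, 1/4], [-1/6, -1/2, -7/12]]
A^{-1} B = [1, -1, 1]^T
C A^{-1} B = 6
G(0) = D - C A^{-1} B = 0 - (6) = -6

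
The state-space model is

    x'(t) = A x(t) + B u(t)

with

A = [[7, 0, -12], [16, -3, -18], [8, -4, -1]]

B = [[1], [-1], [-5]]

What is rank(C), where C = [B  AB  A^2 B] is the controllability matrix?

AB = [[67], [109], [17]]
A^2B = [[265], [439], [83]]
Controllability matrix C = [B  AB  A^2B] = [[1, 67, 265], [-1, 109, 439], [-5, 17, 83]]
The rows r1, r2, r3 of C are linearly dependent: 3·r1 - 2·r2 + r3 = 0 (check each entry), so rank(C) ≤ 2.
The 2×2 minor from rows 1, 2, columns 1, 2 is 1·109 - 67·(-1) = 109 - (-67) = 176 ≠ 0, so rank(C) = 2.
rank(C) = 2 < n = 3, so the pair (A, B) is not completely controllable.

2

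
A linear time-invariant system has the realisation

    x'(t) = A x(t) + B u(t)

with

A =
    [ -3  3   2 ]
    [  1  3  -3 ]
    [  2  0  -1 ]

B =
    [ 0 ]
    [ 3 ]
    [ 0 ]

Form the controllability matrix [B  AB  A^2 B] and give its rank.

AB = [[9], [9], [0]]
A^2B = [[0], [36], [18]]
Controllability matrix C = [B  AB  A^2B] = [[0, 9, 0], [3, 9, 36], [0, 0, 18]]
det(C) = 0·(9·18 - 36·0) - 9·(3·18 - 36·0) + 0·(3·0 - 9·0) = 0·162 - 9·54 + 0·0 = -486 ≠ 0, so rank(C) = 3.
rank(C) = 3 = n, so the pair (A, B) is completely controllable.

3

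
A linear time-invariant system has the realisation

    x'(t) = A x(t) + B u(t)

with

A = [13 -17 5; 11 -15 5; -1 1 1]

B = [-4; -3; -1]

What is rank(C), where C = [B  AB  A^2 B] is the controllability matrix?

2

AB = [[-6], [-4], [0]]
A^2B = [[-10], [-6], [2]]
Controllability matrix C = [B  AB  A^2B] = [[-4, -6, -10], [-3, -4, -6], [-1, 0, 2]]
The rows r1, r2, r3 of C are linearly dependent: 2·r1 - 3·r2 + r3 = 0 (check each entry), so rank(C) ≤ 2.
The 2×2 minor from rows 1, 2, columns 1, 2 is (-4)·(-4) - (-6)·(-3) = 16 - 18 = -2 ≠ 0, so rank(C) = 2.
rank(C) = 2 < n = 3, so the pair (A, B) is not completely controllable.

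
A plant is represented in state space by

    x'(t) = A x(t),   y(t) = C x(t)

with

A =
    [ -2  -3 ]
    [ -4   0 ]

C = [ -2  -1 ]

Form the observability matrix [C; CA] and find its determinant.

CA = [[8, 6]]
Observability matrix O = [C; CA] = [[-2, -1], [8, 6]]
det(O) = (-2)·6 - (-1)·8 = -12 - (-8) = -4
Since det(O) ≠ 0, rank(O) = 2 and the system is completely observable.

-4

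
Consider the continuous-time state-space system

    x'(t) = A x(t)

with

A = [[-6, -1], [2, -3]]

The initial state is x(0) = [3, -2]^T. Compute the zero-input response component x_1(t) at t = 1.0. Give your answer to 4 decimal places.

det(sI - A) = s^2 - (tr A)s + det A, with tr A = (-6) + (-3) = -9 and det A = (-6)·(-3) - (-1)·2 = 18 - (-2) = 20.
So p(s) = det(sI - A) = s^2 + 9s + 20.
Factor s^2 + 9s + 20: two numbers with sum -9 and product 20 are -4 and -5, so s^2 + 9s + 20 = (s + 4)(s + 5).
Hence p(s) = (s + 4) (s + 5), with roots -5, -4.
The eigenvalues -5, -4 are distinct and real, so A is diagonalisable and x(t) = e^{At} x(0) = V diag(e^{λ_i t}) V^{-1} x(0), where the columns of V are the eigenvectors.
λ = -5: A - (-5)I = [[-1, -1], [2, 2]]. Row 1 gives (-1)·v1 + (-1)·v2 = 0, so take v_1 = [-1, 1]^T.
λ = -4: A - (-4)I = [[-2, -1], [2, 1]]. Row 1 gives (-2)·v1 + (-1)·v2 = 0, so take v_2 = [-1, 2]^T.
V = [v_1 v_2] = [[-1, -1], [1, 2]] has det V = -1, so V^{-1} = adj(V)/det V = [[-2, -1], [1, 1]].
Modal coordinates z(0) = V^{-1} x(0): (-2)·3 + (-1)·(-2) = -4; 1·3 + 1·(-2) = 1; so z(0) = [-4, 1]^T.
x_1(t) = Σ_i (v_i)_1 · z_i(0) · e^{λ_i t} (row 1 of V times the modal terms).
x_1(1.0) = (-1)·(-4)·e^{-5·1.0} + (-1)·1·e^{-4·1.0} = 4·0.006738 + (-1)·0.018316 = 0.0086.

0.0086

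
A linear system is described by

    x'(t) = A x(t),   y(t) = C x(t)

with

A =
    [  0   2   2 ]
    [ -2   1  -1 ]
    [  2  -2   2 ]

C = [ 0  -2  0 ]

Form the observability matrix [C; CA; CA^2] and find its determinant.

80

CA = [[4, -2, 2]]
CA^2 = [[8, 2, 14]]
Observability matrix O = [C; CA; CA^2] = [[0, -2, 0], [4, -2, 2], [8, 2, 14]]
Expanding along the first row, det(O) = 0·((-2)·14 - 2·2) - (-2)·(4·14 - 2·8) + 0·(4·2 - (-2)·8) = 0·(-32) - (-2)·40 + 0·24 = 80
Since det(O) ≠ 0, rank(O) = 3 and the system is completely observable.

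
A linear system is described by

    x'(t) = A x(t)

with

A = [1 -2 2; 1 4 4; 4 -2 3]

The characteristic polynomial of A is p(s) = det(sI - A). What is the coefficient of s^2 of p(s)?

-8

Expand det(sI - A) for the 3×3 matrix.
p(s) = s^3 - 8s^2 + 21s + 42.
(Check: constant term = det(-A) = (-1)^3 det A = 42; coefficient of s^2 = -tr A = -8.)
The coefficient of s^2 is -8.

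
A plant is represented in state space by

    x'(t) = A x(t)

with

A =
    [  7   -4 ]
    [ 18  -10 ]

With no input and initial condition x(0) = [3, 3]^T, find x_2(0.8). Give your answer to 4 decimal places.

det(sI - A) = s^2 - (tr A)s + det A, with tr A = 7 + (-10) = -3 and det A = 7·(-10) - (-4)·18 = -70 - (-72) = 2.
So p(s) = det(sI - A) = s^2 + 3s + 2.
Factor s^2 + 3s + 2: two numbers with sum -3 and product 2 are -1 and -2, so s^2 + 3s + 2 = (s + 1)(s + 2).
Hence p(s) = (s + 1) (s + 2), with roots -2, -1.
The eigenvalues -2, -1 are distinct and real, so A is diagonalisable and x(t) = e^{At} x(0) = V diag(e^{λ_i t}) V^{-1} x(0), where the columns of V are the eigenvectors.
λ = -2: A - (-2)I = [[9, -4], [18, -8]]. Row 1 gives 9·v1 + (-4)·v2 = 0, so take v_1 = [-4, -9]^T.
λ = -1: A - (-1)I = [[8, -4], [18, -9]]. Row 1 gives 8·v1 + (-4)·v2 = 0, so take v_2 = [1, 2]^T.
V = [v_1 v_2] = [[-4, 1], [-9, 2]] has det V = 1, so V^{-1} = adj(V)/det V = [[2, -1], [9, -4]].
Modal coordinates z(0) = V^{-1} x(0): 2·3 + (-1)·3 = 3; 9·3 + (-4)·3 = 15; so z(0) = [3, 15]^T.
x_2(t) = Σ_i (v_i)_2 · z_i(0) · e^{λ_i t} (row 2 of V times the modal terms).
x_2(0.8) = (-9)·3·e^{-2·0.8} + 2·15·e^{-1·0.8} = (-27)·0.201897 + 30·0.449329 = 8.0287.

8.0287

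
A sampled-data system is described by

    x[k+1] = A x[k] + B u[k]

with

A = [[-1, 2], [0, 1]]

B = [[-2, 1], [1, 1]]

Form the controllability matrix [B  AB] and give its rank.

AB = [[4, 1], [1, 1]]
Controllability matrix C = [B  AB] = [[-2, 1, 4, 1], [1, 1, 1, 1]]
Take the 2×2 submatrix of C formed by columns 1, 2: [[-2, 1], [1, 1]]. Its determinant is (-2)·1 - 1·1 = -2 - 1 = -3 ≠ 0.
So rank(C) ≥ 2; since C has 2 rows, rank(C) = 2.
rank(C) = 2 = n, so the pair (A, B) is completely controllable.

2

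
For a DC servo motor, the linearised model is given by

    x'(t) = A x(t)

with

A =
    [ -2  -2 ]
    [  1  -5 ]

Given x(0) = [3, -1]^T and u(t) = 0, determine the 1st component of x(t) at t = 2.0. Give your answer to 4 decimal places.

0.0182

det(sI - A) = s^2 - (tr A)s + det A, with tr A = (-2) + (-5) = -7 and det A = (-2)·(-5) - (-2)·1 = 10 - (-2) = 12.
So p(s) = det(sI - A) = s^2 + 7s + 12.
Factor s^2 + 7s + 12: two numbers with sum -7 and product 12 are -3 and -4, so s^2 + 7s + 12 = (s + 3)(s + 4).
Hence p(s) = (s + 3) (s + 4), with roots -4, -3.
The eigenvalues -4, -3 are distinct and real, so A is diagonalisable and x(t) = e^{At} x(0) = V diag(e^{λ_i t}) V^{-1} x(0), where the columns of V are the eigenvectors.
λ = -4: A - (-4)I = [[2, -2], [1, -1]]. Row 1 gives 2·v1 + (-2)·v2 = 0, so take v_1 = [1, 1]^T.
λ = -3: A - (-3)I = [[1, -2], [1, -2]]. Row 1 gives 1·v1 + (-2)·v2 = 0, so take v_2 = [2, 1]^T.
V = [v_1 v_2] = [[1, 2], [1, 1]] has det V = -1, so V^{-1} = adj(V)/det V = [[-1, 2], [1, -1]].
Modal coordinates z(0) = V^{-1} x(0): (-1)·3 + 2·(-1) = -5; 1·3 + (-1)·(-1) = 4; so z(0) = [-5, 4]^T.
x_1(t) = Σ_i (v_i)_1 · z_i(0) · e^{λ_i t} (row 1 of V times the modal terms).
x_1(2.0) = 1·(-5)·e^{-4·2.0} + 2·4·e^{-3·2.0} = (-5)·0.000335 + 8·0.002479 = 0.0182.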